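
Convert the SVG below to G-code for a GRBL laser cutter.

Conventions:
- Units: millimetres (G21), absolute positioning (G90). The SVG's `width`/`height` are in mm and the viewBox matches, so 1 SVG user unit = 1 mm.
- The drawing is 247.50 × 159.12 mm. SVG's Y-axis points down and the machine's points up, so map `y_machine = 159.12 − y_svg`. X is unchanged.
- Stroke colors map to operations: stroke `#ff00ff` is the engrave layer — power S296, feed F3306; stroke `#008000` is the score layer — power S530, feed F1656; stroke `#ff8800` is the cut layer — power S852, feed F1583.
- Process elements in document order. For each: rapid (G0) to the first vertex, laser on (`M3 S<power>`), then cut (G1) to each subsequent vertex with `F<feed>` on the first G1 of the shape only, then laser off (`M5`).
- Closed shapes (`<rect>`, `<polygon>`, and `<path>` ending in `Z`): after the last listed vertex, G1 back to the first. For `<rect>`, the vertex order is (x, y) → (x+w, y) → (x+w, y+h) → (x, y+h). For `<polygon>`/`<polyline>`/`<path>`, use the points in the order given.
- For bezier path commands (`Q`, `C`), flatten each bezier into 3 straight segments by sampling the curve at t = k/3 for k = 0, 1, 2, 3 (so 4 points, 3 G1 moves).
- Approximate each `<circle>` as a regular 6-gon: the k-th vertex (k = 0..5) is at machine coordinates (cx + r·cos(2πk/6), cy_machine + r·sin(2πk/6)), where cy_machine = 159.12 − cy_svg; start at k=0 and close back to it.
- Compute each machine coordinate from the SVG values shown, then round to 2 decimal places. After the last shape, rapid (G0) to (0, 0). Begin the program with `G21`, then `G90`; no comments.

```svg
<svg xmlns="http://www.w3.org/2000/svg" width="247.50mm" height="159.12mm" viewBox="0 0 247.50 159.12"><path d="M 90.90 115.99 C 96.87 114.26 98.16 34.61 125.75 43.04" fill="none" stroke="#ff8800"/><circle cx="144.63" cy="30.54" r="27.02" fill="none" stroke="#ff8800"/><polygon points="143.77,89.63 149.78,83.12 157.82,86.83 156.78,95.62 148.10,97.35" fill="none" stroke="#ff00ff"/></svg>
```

Since the viewBox matches the mm dimensions, user units are millimetres directly. The only transform is the Y-flip y_m = 159.12 − y_svg.

Shape 1 is a cubic bezier drawn with `<path>`. Its stroke #ff8800 means cut at S852, F1583. After flipping Y the toolpath is (90.90,43.13) → (96.46,64.69) → (105.78,101.30) → (125.75,116.08).

Shape 2 is a circle drawn with `<circle>`. Its stroke #ff8800 means cut at S852, F1583. After flipping Y the toolpath is (171.65,128.58) → (158.14,151.98) → (131.12,151.98) → (117.61,128.58) → (131.12,105.18) → (158.14,105.18) → (171.65,128.58), returning to the start.

Shape 3 is a regular polygon drawn with `<polygon>`. Its stroke #ff00ff means engrave at S296, F3306. After flipping Y the toolpath is (143.77,69.49) → (149.78,76.00) → (157.82,72.29) → (156.78,63.50) → (148.10,61.77) → (143.77,69.49), returning to the start.

G21
G90
G0 X90.90 Y43.13
M3 S852
G1 X96.46 Y64.69 F1583
G1 X105.78 Y101.30
G1 X125.75 Y116.08
M5
G0 X171.65 Y128.58
M3 S852
G1 X158.14 Y151.98 F1583
G1 X131.12 Y151.98
G1 X117.61 Y128.58
G1 X131.12 Y105.18
G1 X158.14 Y105.18
G1 X171.65 Y128.58
M5
G0 X143.77 Y69.49
M3 S296
G1 X149.78 Y76.00 F3306
G1 X157.82 Y72.29
G1 X156.78 Y63.50
G1 X148.10 Y61.77
G1 X143.77 Y69.49
M5
G0 X0.00 Y0.00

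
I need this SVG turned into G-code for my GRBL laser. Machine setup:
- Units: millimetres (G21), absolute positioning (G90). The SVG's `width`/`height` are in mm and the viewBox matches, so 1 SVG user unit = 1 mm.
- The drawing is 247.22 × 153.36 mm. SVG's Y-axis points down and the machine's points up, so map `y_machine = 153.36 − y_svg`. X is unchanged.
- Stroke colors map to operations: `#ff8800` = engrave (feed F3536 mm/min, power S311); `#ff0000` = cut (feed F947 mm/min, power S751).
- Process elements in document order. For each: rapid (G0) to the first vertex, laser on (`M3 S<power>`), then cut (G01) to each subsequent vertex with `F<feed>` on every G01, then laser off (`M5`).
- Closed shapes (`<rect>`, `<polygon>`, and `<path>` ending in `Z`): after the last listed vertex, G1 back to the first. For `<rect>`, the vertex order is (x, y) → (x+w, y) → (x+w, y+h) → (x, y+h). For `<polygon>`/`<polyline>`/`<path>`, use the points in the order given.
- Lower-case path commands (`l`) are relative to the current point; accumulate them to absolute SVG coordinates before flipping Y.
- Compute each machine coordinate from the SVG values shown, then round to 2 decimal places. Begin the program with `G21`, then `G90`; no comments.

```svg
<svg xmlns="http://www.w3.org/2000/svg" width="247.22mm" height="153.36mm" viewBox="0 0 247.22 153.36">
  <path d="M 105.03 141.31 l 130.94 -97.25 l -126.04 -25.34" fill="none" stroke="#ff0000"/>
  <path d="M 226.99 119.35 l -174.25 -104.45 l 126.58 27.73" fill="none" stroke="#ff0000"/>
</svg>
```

viewBox `0 0 247.22 153.36` with mm width/height → 1 unit = 1 mm. Flip: y_m = 153.36 − y_svg.

**Shape 1** — `<path>` open polyline, stroke `#ff0000` → cut (S751, F947). Machine vertices: (105.03,12.05) → (235.97,109.30) → (109.93,134.64). Open path.

**Shape 2** — `<path>` open polyline, stroke `#ff0000` → cut (S751, F947). Machine vertices: (226.99,34.01) → (52.74,138.46) → (179.32,110.73). Open path.

G21
G90
G0 X105.03 Y12.05
M3 S751
G01 X235.97 Y109.30 F947
G01 X109.93 Y134.64 F947
M5
G0 X226.99 Y34.01
M3 S751
G01 X52.74 Y138.46 F947
G01 X179.32 Y110.73 F947
M5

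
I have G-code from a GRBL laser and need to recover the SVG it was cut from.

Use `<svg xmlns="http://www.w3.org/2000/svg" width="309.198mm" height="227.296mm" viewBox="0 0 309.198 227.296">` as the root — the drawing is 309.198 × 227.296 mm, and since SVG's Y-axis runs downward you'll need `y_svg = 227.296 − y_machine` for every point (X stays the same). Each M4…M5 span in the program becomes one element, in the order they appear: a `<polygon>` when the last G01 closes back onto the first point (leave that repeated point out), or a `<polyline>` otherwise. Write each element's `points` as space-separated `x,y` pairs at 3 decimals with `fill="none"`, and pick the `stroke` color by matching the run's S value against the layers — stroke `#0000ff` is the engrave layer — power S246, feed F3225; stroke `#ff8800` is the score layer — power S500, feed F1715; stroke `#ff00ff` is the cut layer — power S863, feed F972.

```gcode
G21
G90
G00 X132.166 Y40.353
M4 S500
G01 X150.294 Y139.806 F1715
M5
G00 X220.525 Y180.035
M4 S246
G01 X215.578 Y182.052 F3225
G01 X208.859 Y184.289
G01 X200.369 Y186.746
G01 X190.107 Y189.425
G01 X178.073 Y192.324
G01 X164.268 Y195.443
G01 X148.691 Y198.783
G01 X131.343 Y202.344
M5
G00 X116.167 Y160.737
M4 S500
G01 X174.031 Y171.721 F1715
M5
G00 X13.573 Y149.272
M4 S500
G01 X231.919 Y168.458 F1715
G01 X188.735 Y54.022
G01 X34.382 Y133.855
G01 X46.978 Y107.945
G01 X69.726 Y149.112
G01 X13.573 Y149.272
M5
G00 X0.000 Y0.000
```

<svg xmlns="http://www.w3.org/2000/svg" width="309.198mm" height="227.296mm" viewBox="0 0 309.198 227.296">
  <polyline points="132.166,186.943 150.294,87.490" fill="none" stroke="#ff8800"/>
  <polyline points="220.525,47.261 215.578,45.244 208.859,43.007 200.369,40.550 190.107,37.871 178.073,34.972 164.268,31.853 148.691,28.513 131.343,24.952" fill="none" stroke="#0000ff"/>
  <polyline points="116.167,66.559 174.031,55.575" fill="none" stroke="#ff8800"/>
  <polygon points="13.573,78.024 231.919,58.838 188.735,173.274 34.382,93.441 46.978,119.351 69.726,78.184" fill="none" stroke="#ff8800"/>
</svg>

Each laser-on run becomes one SVG element. Flip Y back into SVG space with y_svg = 227.296 − y_machine.

Run 1: the run's S500 means `#ff8800` (score). The run is open, so emit a `<polyline>` with points (Y-flipped): 132.166,186.943 150.294,87.490.

Run 2: S246 ⇒ engrave layer `#0000ff`. The run is open, so emit a `<polyline>` with points (Y-flipped): 220.525,47.261 215.578,45.244 208.859,43.007 200.369,40.550 190.107,37.871 178.073,34.972 164.268,31.853 148.691,28.513 131.343,24.952.

Run 3: S500 ⇒ score layer `#ff8800`. The run is open, so emit a `<polyline>` with points (Y-flipped): 116.167,66.559 174.031,55.575.

Run 4: the run's S500 means `#ff8800` (score). The run returns to its start, so emit a `<polygon>` with points (Y-flipped): 13.573,78.024 231.919,58.838 188.735,173.274 34.382,93.441 46.978,119.351 69.726,78.184.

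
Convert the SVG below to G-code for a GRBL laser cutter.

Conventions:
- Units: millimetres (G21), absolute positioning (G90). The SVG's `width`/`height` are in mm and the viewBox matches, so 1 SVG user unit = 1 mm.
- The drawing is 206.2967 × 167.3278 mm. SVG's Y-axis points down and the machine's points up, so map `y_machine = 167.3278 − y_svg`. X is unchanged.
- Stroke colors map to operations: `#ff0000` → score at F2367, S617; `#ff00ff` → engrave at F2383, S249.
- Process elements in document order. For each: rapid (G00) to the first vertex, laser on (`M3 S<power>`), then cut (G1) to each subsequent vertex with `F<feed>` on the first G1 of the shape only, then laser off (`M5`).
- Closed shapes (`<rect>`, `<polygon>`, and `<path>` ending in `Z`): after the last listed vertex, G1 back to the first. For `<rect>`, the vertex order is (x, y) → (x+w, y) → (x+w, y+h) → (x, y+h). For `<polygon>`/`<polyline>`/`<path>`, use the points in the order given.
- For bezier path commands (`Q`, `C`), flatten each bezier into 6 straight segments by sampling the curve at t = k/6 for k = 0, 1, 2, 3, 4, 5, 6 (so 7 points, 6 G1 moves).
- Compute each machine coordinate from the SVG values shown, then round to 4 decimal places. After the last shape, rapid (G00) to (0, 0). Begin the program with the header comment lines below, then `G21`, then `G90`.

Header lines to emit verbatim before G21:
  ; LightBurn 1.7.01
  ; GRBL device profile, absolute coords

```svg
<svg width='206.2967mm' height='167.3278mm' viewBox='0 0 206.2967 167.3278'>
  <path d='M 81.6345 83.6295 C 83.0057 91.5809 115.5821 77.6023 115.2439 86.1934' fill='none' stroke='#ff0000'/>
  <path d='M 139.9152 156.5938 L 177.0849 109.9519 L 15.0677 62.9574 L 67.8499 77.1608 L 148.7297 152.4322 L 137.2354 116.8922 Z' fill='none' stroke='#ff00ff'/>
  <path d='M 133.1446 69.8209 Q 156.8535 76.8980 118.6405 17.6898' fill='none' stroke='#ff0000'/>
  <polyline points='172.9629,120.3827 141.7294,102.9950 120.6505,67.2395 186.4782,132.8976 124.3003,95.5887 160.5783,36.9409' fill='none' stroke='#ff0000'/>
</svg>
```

; LightBurn 1.7.01
; GRBL device profile, absolute coords
G21
G90
G00 X81.6345 Y83.6983
M3 S617
G1 X84.6237 Y81.3441 F2367
G1 X91.0326 Y81.4088
G1 X99.0802 Y82.6562
G1 X106.9854 Y83.8504
G1 X112.9670 Y83.7552
G1 X115.2439 Y81.1344
M5
G00 X139.9152 Y10.7340
M3 S249
G1 X177.0849 Y57.3759 F2383
G1 X15.0677 Y104.3704
G1 X67.8499 Y90.1670
G1 X148.7297 Y14.8956
G1 X137.2354 Y50.4356
G1 X139.9152 Y10.7340
M5
G00 X133.1446 Y97.5069
M3 S617
G1 X139.3275 Y96.9891 F2367
G1 X142.0703 Y100.1539
G1 X141.3730 Y107.0011
G1 X137.2356 Y117.5309
G1 X129.6581 Y131.7432
G1 X118.6405 Y149.6380
M5
G00 X172.9629 Y46.9451
M3 S617
G1 X141.7294 Y64.3328 F2367
G1 X120.6505 Y100.0883
G1 X186.4782 Y34.4302
G1 X124.3003 Y71.7391
G1 X160.5783 Y130.3869
M5
G00 X0.0000 Y0.0000

Since the viewBox matches the mm dimensions, user units are millimetres directly. The only transform is the Y-flip y_m = 167.3278 − y_svg.

Shape 1 is a cubic bezier drawn with `<path>`. Its stroke #ff0000 means score at S617, F2367. After flipping Y the toolpath is (81.6345,83.6983) → (84.6237,81.3441) → (91.0326,81.4088) → (99.0802,82.6562) → (106.9854,83.8504) → (112.9670,83.7552) → (115.2439,81.1344).

Shape 2 is a closed polygon drawn with `<path>`. Its stroke #ff00ff means engrave at S249, F2383. After flipping Y the toolpath is (139.9152,10.7340) → (177.0849,57.3759) → (15.0677,104.3704) → (67.8499,90.1670) → (148.7297,14.8956) → (137.2354,50.4356) → (139.9152,10.7340), returning to the start.

Shape 3 is a quadratic bezier drawn with `<path>`. Its stroke #ff0000 means score at S617, F2367. After flipping Y the toolpath is (133.1446,97.5069) → (139.3275,96.9891) → (142.0703,100.1539) → (141.3730,107.0011) → (137.2356,117.5309) → (129.6581,131.7432) → (118.6405,149.6380).

Shape 4 is a open polyline drawn with `<polyline>`. Its stroke #ff0000 means score at S617, F2367. After flipping Y the toolpath is (172.9629,46.9451) → (141.7294,64.3328) → (120.6505,100.0883) → (186.4782,34.4302) → (124.3003,71.7391) → (160.5783,130.3869).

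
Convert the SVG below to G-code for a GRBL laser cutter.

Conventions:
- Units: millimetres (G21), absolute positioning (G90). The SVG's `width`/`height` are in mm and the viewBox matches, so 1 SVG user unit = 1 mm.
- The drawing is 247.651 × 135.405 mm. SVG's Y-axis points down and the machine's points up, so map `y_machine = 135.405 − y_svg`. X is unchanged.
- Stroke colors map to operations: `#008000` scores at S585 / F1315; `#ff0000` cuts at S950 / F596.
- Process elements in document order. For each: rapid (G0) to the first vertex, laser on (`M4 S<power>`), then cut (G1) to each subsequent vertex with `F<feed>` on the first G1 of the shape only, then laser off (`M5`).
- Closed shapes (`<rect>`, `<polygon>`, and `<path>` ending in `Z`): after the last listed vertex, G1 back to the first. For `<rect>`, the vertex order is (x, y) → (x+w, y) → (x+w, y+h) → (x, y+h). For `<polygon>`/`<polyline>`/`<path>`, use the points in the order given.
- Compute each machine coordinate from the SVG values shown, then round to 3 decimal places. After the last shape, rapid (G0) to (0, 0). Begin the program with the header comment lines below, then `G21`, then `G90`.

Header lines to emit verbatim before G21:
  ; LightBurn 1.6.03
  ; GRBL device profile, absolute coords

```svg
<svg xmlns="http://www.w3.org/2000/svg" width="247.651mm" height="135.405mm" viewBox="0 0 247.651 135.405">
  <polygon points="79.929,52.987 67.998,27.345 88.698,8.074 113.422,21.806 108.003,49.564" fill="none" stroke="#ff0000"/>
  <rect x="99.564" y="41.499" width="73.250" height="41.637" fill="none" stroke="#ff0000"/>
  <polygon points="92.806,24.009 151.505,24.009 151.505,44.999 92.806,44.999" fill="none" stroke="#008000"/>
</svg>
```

1 u = 1 mm; y_m = 135.405 − y.

[1] `<polygon>` regular polygon, #ff0000→cut S950 F596: (79.929,82.418) → (67.998,108.060) → (88.698,127.331) → (113.422,113.599) → (108.003,85.841) → (79.929,82.418) (closed)

[2] `<rect>` rectangle, #ff0000→cut S950 F596: (99.564,93.906) → (172.814,93.906) → (172.814,52.269) → (99.564,52.269) → (99.564,93.906) (closed)

[3] `<polygon>` rectangle, #008000→score S585 F1315: (92.806,111.396) → (151.505,111.396) → (151.505,90.406) → (92.806,90.406) → (92.806,111.396) (closed)

; LightBurn 1.6.03
; GRBL device profile, absolute coords
G21
G90
G0 X79.929 Y82.418
M4 S950
G1 X67.998 Y108.060 F596
G1 X88.698 Y127.331
G1 X113.422 Y113.599
G1 X108.003 Y85.841
G1 X79.929 Y82.418
M5
G0 X99.564 Y93.906
M4 S950
G1 X172.814 Y93.906 F596
G1 X172.814 Y52.269
G1 X99.564 Y52.269
G1 X99.564 Y93.906
M5
G0 X92.806 Y111.396
M4 S585
G1 X151.505 Y111.396 F1315
G1 X151.505 Y90.406
G1 X92.806 Y90.406
G1 X92.806 Y111.396
M5
G0 X0.000 Y0.000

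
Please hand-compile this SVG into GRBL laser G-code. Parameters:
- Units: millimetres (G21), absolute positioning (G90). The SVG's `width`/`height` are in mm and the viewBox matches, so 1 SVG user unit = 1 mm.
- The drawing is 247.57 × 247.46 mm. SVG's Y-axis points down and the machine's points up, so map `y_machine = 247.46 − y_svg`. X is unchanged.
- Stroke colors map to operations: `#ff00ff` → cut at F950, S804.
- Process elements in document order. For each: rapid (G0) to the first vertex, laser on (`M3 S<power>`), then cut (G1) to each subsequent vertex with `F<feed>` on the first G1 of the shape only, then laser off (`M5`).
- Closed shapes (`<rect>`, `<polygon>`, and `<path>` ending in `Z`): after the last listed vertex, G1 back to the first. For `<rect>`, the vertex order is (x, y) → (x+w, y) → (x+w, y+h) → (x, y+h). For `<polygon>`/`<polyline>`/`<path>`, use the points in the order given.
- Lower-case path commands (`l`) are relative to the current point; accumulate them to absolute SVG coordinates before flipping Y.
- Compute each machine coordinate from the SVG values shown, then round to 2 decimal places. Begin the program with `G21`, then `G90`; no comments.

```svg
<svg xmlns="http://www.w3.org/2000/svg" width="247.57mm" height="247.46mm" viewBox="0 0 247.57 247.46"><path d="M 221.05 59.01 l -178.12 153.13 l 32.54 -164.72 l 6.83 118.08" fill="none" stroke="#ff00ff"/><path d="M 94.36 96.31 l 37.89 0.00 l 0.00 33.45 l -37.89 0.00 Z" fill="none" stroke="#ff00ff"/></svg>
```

G21
G90
G0 X221.05 Y188.45
M3 S804
G1 X42.93 Y35.32 F950
G1 X75.47 Y200.04
G1 X82.30 Y81.96
M5
G0 X94.36 Y151.15
M3 S804
G1 X132.25 Y151.15 F950
G1 X132.25 Y117.70
G1 X94.36 Y117.70
G1 X94.36 Y151.15
M5

viewBox `0 0 247.57 247.46` with mm width/height → 1 unit = 1 mm. Flip: y_m = 247.46 − y_svg.

**Shape 1** — `<path>` open polyline, stroke `#ff00ff` → cut (S804, F950). Machine vertices: (221.05,188.45) → (42.93,35.32) → (75.47,200.04) → (82.30,81.96). Open path.

**Shape 2** — `<path>` rectangle, stroke `#ff00ff` → cut (S804, F950). Machine vertices: (94.36,151.15) → (132.25,151.15) → (132.25,117.70) → (94.36,117.70) → (94.36,151.15). Closed: final G1 returns to the first vertex.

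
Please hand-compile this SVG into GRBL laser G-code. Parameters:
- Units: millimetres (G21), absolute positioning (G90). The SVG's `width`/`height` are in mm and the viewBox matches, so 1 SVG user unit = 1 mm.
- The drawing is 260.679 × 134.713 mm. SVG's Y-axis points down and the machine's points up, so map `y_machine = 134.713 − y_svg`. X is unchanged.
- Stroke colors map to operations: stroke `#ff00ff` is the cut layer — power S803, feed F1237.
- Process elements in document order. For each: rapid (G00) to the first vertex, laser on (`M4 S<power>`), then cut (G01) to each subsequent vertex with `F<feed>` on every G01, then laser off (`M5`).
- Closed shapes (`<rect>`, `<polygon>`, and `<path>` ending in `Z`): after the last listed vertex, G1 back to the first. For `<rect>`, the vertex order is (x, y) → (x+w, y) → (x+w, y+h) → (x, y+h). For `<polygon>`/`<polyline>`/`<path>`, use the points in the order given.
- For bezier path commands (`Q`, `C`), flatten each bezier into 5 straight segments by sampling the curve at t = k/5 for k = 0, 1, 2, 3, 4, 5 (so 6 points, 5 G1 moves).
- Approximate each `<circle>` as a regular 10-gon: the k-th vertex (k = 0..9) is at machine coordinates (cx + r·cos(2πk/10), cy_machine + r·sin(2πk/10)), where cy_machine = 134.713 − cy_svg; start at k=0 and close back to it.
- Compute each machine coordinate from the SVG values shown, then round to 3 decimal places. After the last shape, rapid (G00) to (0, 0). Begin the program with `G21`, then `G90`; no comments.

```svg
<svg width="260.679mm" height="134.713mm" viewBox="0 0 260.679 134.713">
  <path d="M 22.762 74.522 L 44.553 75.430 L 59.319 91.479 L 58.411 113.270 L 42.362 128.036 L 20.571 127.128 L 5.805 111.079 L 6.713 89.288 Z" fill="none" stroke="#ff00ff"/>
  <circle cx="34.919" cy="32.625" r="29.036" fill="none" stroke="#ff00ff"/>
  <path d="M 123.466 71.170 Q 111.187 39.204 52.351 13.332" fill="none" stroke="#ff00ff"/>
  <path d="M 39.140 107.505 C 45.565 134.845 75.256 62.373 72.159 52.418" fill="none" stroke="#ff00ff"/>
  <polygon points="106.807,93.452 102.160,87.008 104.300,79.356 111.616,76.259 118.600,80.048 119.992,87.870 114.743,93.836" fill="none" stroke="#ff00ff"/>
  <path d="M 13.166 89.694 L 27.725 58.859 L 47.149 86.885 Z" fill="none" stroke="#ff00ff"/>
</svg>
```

G21
G90
G00 X22.762 Y60.191
M4 S803
G01 X44.553 Y59.283 F1237
G01 X59.319 Y43.234 F1237
G01 X58.411 Y21.443 F1237
G01 X42.362 Y6.677 F1237
G01 X20.571 Y7.585 F1237
G01 X5.805 Y23.634 F1237
G01 X6.713 Y45.425 F1237
G01 X22.762 Y60.191 F1237
M5
G00 X63.955 Y102.088
M4 S803
G01 X58.410 Y119.155 F1237
G01 X43.892 Y129.703 F1237
G01 X25.946 Y129.703 F1237
G01 X11.428 Y119.155 F1237
G01 X5.883 Y102.088 F1237
G01 X11.428 Y85.021 F1237
G01 X25.946 Y74.473 F1237
G01 X43.892 Y74.473 F1237
G01 X58.410 Y85.021 F1237
G01 X63.955 Y102.088 F1237
M5
G00 X123.466 Y63.543
M4 S803
G01 X116.692 Y76.086 F1237
G01 X106.194 Y88.141 F1237
G01 X91.971 Y99.708 F1237
G01 X74.023 Y110.788 F1237
G01 X52.351 Y121.381 F1237
M5
G00 X39.140 Y27.208
M4 S803
G01 X45.338 Y21.483 F1237
G01 X54.430 Y31.921 F1237
G01 X63.725 Y50.730 F1237
G01 X70.531 Y70.119 F1237
G01 X72.159 Y82.295 F1237
M5
G00 X106.807 Y41.261
M4 S803
G01 X102.160 Y47.705 F1237
G01 X104.300 Y55.357 F1237
G01 X111.616 Y58.454 F1237
G01 X118.600 Y54.665 F1237
G01 X119.992 Y46.843 F1237
G01 X114.743 Y40.877 F1237
G01 X106.807 Y41.261 F1237
M5
G00 X13.166 Y45.019
M4 S803
G01 X27.725 Y75.854 F1237
G01 X47.149 Y47.828 F1237
G01 X13.166 Y45.019 F1237
M5
G00 X0.000 Y0.000

viewBox `0 0 260.679 134.713` with mm width/height → 1 unit = 1 mm. Flip: y_m = 134.713 − y_svg.

**Shape 1** — `<path>` regular polygon, stroke `#ff00ff` → cut (S803, F1237). Machine vertices: (22.762,60.191) → (44.553,59.283) → (59.319,43.234) → (58.411,21.443) → (42.362,6.677) → (20.571,7.585) → (5.805,23.634) → (6.713,45.425) → (22.762,60.191). Closed: final G1 returns to the first vertex.

**Shape 2** — `<circle>` circle, stroke `#ff00ff` → cut (S803, F1237). Machine vertices: (63.955,102.088) → (58.410,119.155) → (43.892,129.703) → (25.946,129.703) → (11.428,119.155) → (5.883,102.088) → (11.428,85.021) → (25.946,74.473) → (43.892,74.473) → (58.410,85.021) → (63.955,102.088). Closed: final G1 returns to the first vertex.

**Shape 3** — `<path>` quadratic bezier, stroke `#ff00ff` → cut (S803, F1237). Control points (SVG): P0=(123.466,71.170), P1=(111.187,39.204), P2=(52.351,13.332); sampled at t=k/5. Machine vertices: (123.466,63.543) → (116.692,76.086) → (106.194,88.141) → (91.971,99.708) → (74.023,110.788) → (52.351,121.381). Open path.

**Shape 4** — `<path>` cubic bezier, stroke `#ff00ff` → cut (S803, F1237). Control points (SVG): P0=(39.140,107.505), P1=(45.565,134.845), P2=(75.256,62.373), P3=(72.159,52.418); sampled at t=k/5. Machine vertices: (39.140,27.208) → (45.338,21.483) → (54.430,31.921) → (63.725,50.730) → (70.531,70.119) → (72.159,82.295). Open path.

**Shape 5** — `<polygon>` regular polygon, stroke `#ff00ff` → cut (S803, F1237). Machine vertices: (106.807,41.261) → (102.160,47.705) → (104.300,55.357) → (111.616,58.454) → (118.600,54.665) → (119.992,46.843) → (114.743,40.877) → (106.807,41.261). Closed: final G1 returns to the first vertex.

**Shape 6** — `<path>` regular polygon, stroke `#ff00ff` → cut (S803, F1237). Machine vertices: (13.166,45.019) → (27.725,75.854) → (47.149,47.828) → (13.166,45.019). Closed: final G1 returns to the first vertex.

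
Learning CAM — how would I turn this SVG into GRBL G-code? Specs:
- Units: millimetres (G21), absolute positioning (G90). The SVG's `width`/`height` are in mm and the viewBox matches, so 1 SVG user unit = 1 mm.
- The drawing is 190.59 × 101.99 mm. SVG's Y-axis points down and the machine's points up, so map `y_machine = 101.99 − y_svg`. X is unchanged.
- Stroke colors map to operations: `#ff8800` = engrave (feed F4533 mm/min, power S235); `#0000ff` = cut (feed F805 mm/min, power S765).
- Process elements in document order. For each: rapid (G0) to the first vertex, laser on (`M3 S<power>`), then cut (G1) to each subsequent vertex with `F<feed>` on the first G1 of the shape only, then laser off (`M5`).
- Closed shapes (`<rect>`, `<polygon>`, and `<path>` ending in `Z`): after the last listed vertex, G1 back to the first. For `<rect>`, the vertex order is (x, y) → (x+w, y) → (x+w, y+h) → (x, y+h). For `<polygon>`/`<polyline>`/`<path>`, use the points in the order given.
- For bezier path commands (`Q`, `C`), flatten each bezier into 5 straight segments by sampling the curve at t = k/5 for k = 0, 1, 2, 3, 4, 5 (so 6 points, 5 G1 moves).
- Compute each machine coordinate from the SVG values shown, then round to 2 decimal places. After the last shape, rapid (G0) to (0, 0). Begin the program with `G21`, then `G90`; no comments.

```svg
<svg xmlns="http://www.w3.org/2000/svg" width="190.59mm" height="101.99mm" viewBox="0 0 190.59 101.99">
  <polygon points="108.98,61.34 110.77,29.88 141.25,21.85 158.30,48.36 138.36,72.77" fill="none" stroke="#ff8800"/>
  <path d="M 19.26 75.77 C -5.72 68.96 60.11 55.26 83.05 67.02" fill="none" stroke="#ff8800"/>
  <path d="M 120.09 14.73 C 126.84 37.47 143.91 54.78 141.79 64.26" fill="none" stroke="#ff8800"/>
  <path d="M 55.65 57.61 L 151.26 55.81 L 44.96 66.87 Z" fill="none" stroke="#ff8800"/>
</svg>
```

Since the viewBox matches the mm dimensions, user units are millimetres directly. The only transform is the Y-flip y_m = 101.99 − y_svg.

Shape 1 is a regular polygon drawn with `<polygon>`. Its stroke #ff8800 means engrave at S235, F4533. After flipping Y the toolpath is (108.98,40.65) → (110.77,72.11) → (141.25,80.14) → (158.30,53.63) → (138.36,29.22) → (108.98,40.65), returning to the start.

Shape 2 is a cubic bezier drawn with `<path>`. Its stroke #ff8800 means engrave at S235, F4533. After flipping Y the toolpath is (19.26,26.22) → (14.10,30.87) → (24.32,35.63) → (43.49,38.93) → (65.21,39.23) → (83.05,34.97).

Shape 3 is a cubic bezier drawn with `<path>`. Its stroke #ff8800 means engrave at S235, F4533. After flipping Y the toolpath is (120.09,87.26) → (125.14,74.29) → (131.25,62.73) → (137.01,52.71) → (141.00,44.34) → (141.79,37.73).

Shape 4 is a closed polygon drawn with `<path>`. Its stroke #ff8800 means engrave at S235, F4533. After flipping Y the toolpath is (55.65,44.38) → (151.26,46.18) → (44.96,35.12) → (55.65,44.38), returning to the start.

G21
G90
G0 X108.98 Y40.65
M3 S235
G1 X110.77 Y72.11 F4533
G1 X141.25 Y80.14
G1 X158.30 Y53.63
G1 X138.36 Y29.22
G1 X108.98 Y40.65
M5
G0 X19.26 Y26.22
M3 S235
G1 X14.10 Y30.87 F4533
G1 X24.32 Y35.63
G1 X43.49 Y38.93
G1 X65.21 Y39.23
G1 X83.05 Y34.97
M5
G0 X120.09 Y87.26
M3 S235
G1 X125.14 Y74.29 F4533
G1 X131.25 Y62.73
G1 X137.01 Y52.71
G1 X141.00 Y44.34
G1 X141.79 Y37.73
M5
G0 X55.65 Y44.38
M3 S235
G1 X151.26 Y46.18 F4533
G1 X44.96 Y35.12
G1 X55.65 Y44.38
M5
G0 X0.00 Y0.00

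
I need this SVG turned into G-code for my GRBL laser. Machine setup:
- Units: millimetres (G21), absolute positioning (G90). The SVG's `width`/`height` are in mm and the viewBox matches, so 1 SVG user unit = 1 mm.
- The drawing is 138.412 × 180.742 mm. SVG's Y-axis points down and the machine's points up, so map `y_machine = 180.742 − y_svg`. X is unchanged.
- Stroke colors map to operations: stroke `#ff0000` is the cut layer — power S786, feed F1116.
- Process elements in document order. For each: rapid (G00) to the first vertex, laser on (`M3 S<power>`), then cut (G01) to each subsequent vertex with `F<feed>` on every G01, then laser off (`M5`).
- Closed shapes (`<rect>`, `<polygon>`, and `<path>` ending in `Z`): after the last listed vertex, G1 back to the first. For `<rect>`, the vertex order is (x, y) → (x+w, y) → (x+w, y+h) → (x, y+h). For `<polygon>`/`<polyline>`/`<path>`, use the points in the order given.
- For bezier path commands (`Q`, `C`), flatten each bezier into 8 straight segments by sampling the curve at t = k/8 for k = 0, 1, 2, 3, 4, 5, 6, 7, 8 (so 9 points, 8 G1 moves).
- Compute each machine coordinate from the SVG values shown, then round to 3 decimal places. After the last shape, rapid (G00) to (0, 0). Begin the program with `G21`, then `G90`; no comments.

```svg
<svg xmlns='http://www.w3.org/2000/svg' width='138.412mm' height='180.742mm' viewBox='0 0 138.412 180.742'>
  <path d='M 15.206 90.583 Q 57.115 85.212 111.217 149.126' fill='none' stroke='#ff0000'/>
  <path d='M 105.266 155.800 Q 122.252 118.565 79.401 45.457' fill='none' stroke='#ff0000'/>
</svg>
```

G21
G90
G00 X15.206 Y90.159
M3 S786
G01 X25.874 Y90.419 F1116
G01 X36.923 Y88.514 F1116
G01 X48.352 Y84.444 F1116
G01 X60.163 Y78.209 F1116
G01 X72.355 Y69.808 F1116
G01 X84.928 Y59.243 F1116
G01 X97.882 Y46.512 F1116
G01 X111.217 Y31.616 F1116
M5
G00 X105.266 Y24.942
M3 S786
G01 X108.578 Y34.811 F1116
G01 X110.019 Y45.802 F1116
G01 X109.591 Y57.913 F1116
G01 X107.293 Y71.145 F1116
G01 X103.125 Y85.499 F1116
G01 X97.087 Y100.973 F1116
G01 X89.179 Y117.569 F1116
G01 X79.401 Y135.285 F1116
M5
G00 X0.000 Y0.000

Since the viewBox matches the mm dimensions, user units are millimetres directly. The only transform is the Y-flip y_m = 180.742 − y_svg.

Shape 1 is a quadratic bezier drawn with `<path>`. Its stroke #ff0000 means cut at S786, F1116. After flipping Y the toolpath is (15.206,90.159) → (25.874,90.419) → (36.923,88.514) → (48.352,84.444) → (60.163,78.209) → (72.355,69.808) → (84.928,59.243) → (97.882,46.512) → (111.217,31.616).

Shape 2 is a quadratic bezier drawn with `<path>`. Its stroke #ff0000 means cut at S786, F1116. After flipping Y the toolpath is (105.266,24.942) → (108.578,34.811) → (110.019,45.802) → (109.591,57.913) → (107.293,71.145) → (103.125,85.499) → (97.087,100.973) → (89.179,117.569) → (79.401,135.285).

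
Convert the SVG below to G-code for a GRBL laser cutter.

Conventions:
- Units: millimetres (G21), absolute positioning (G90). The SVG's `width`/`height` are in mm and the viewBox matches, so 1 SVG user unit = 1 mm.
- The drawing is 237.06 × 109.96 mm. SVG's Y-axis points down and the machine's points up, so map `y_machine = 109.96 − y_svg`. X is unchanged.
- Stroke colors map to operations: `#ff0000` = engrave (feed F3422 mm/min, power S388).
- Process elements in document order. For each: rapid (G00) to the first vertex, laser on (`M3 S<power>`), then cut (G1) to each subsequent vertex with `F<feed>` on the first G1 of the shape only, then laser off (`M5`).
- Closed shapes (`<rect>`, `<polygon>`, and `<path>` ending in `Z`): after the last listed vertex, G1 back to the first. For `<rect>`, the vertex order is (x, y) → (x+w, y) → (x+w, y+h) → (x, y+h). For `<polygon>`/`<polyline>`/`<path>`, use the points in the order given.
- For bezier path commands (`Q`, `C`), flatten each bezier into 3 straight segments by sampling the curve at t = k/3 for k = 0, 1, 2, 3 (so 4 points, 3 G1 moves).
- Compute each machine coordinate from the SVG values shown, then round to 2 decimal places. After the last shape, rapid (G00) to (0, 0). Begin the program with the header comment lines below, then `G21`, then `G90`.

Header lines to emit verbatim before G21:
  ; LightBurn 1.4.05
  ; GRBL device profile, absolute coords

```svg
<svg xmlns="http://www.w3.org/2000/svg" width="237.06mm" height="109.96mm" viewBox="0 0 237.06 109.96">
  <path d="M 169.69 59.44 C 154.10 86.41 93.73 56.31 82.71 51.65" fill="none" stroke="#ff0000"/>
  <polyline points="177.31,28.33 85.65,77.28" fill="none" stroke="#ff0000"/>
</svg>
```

1 u = 1 mm; y_m = 109.96 − y.

[1] `<path>` cubic bezier, #ff0000→engrave S388 F3422: (169.69,50.52) → (142.66,39.52) → (106.69,48.23) → (82.71,58.31)

[2] `<polyline>` line segment, #ff0000→engrave S388 F3422: (177.31,81.63) → (85.65,32.68)

; LightBurn 1.4.05
; GRBL device profile, absolute coords
G21
G90
G00 X169.69 Y50.52
M3 S388
G1 X142.66 Y39.52 F3422
G1 X106.69 Y48.23
G1 X82.71 Y58.31
M5
G00 X177.31 Y81.63
M3 S388
G1 X85.65 Y32.68 F3422
M5
G00 X0.00 Y0.00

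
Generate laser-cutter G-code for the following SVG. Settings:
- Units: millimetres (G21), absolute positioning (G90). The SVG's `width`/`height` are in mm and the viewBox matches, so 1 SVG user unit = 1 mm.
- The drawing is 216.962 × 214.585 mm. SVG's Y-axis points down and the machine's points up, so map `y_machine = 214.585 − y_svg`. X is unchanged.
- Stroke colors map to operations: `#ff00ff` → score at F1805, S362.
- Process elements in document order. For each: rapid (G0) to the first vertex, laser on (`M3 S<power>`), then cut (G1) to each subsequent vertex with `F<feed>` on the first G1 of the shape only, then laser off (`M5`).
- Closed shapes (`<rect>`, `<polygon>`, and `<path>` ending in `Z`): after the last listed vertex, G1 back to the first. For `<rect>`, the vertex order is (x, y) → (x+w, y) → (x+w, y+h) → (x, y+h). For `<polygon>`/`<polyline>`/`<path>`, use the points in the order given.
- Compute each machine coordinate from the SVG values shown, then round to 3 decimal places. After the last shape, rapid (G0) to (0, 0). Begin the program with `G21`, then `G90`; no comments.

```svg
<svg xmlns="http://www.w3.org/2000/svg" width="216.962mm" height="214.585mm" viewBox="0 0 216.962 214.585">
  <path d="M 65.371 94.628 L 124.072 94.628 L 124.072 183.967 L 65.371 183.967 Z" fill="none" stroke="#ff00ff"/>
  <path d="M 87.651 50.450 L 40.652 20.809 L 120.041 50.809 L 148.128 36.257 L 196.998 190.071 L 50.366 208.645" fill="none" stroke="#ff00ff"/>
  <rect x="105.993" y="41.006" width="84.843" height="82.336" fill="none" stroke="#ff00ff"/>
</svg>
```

Since the viewBox matches the mm dimensions, user units are millimetres directly. The only transform is the Y-flip y_m = 214.585 − y_svg.

Shape 1 is a rectangle drawn with `<path>`. Its stroke #ff00ff means score at S362, F1805. After flipping Y the toolpath is (65.371,119.957) → (124.072,119.957) → (124.072,30.618) → (65.371,30.618) → (65.371,119.957), returning to the start.

Shape 2 is a open polyline drawn with `<path>`. Its stroke #ff00ff means score at S362, F1805. After flipping Y the toolpath is (87.651,164.135) → (40.652,193.776) → (120.041,163.776) → (148.128,178.328) → (196.998,24.514) → (50.366,5.940).

Shape 3 is a rectangle drawn with `<rect>`. Its stroke #ff00ff means score at S362, F1805. After flipping Y the toolpath is (105.993,173.579) → (190.836,173.579) → (190.836,91.243) → (105.993,91.243) → (105.993,173.579), returning to the start.

G21
G90
G0 X65.371 Y119.957
M3 S362
G1 X124.072 Y119.957 F1805
G1 X124.072 Y30.618
G1 X65.371 Y30.618
G1 X65.371 Y119.957
M5
G0 X87.651 Y164.135
M3 S362
G1 X40.652 Y193.776 F1805
G1 X120.041 Y163.776
G1 X148.128 Y178.328
G1 X196.998 Y24.514
G1 X50.366 Y5.940
M5
G0 X105.993 Y173.579
M3 S362
G1 X190.836 Y173.579 F1805
G1 X190.836 Y91.243
G1 X105.993 Y91.243
G1 X105.993 Y173.579
M5
G0 X0.000 Y0.000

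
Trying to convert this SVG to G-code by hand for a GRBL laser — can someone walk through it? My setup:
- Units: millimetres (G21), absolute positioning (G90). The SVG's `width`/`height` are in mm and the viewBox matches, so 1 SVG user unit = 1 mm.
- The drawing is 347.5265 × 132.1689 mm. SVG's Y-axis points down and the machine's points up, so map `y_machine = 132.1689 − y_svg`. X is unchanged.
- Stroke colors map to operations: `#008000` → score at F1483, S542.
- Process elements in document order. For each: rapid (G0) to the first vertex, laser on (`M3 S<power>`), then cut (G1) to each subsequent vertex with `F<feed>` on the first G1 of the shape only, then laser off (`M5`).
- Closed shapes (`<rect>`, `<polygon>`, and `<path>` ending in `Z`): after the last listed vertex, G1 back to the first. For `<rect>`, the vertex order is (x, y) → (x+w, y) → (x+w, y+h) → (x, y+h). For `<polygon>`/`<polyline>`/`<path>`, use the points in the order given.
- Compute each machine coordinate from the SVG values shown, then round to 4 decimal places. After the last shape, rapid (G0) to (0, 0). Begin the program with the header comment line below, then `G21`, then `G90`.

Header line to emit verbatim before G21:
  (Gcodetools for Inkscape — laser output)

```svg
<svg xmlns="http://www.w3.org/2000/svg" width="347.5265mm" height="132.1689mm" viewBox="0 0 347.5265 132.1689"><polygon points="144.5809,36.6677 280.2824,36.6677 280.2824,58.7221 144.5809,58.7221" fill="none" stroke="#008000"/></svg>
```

1 u = 1 mm; y_m = 132.1689 − y.

[1] `<polygon>` rectangle, #008000→score S542 F1483: (144.5809,95.5012) → (280.2824,95.5012) → (280.2824,73.4468) → (144.5809,73.4468) → (144.5809,95.5012) (closed)

(Gcodetools for Inkscape — laser output)
G21
G90
G0 X144.5809 Y95.5012
M3 S542
G1 X280.2824 Y95.5012 F1483
G1 X280.2824 Y73.4468
G1 X144.5809 Y73.4468
G1 X144.5809 Y95.5012
M5
G0 X0.0000 Y0.0000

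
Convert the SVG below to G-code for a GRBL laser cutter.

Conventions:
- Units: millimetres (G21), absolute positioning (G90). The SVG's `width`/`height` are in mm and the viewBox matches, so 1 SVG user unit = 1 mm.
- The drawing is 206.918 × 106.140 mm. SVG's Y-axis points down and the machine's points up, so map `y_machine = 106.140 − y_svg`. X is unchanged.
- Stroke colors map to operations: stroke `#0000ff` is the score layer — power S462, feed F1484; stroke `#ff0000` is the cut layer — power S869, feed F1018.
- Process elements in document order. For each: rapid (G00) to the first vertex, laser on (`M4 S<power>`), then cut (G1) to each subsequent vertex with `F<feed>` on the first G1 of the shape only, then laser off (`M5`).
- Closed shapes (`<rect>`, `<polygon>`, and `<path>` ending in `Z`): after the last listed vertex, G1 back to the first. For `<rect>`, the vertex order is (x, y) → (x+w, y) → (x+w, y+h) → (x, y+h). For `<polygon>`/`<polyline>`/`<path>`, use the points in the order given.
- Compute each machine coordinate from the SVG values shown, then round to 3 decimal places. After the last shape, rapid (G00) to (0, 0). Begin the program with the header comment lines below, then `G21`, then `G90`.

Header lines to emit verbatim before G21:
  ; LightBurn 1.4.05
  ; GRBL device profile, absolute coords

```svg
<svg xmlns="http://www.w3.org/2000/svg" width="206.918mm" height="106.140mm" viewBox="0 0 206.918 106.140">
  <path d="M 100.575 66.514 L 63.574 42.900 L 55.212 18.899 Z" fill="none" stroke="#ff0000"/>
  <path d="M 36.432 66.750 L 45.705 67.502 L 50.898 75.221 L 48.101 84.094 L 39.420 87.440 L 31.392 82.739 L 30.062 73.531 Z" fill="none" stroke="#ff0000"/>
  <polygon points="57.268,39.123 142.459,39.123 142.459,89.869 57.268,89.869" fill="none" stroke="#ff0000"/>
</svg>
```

; LightBurn 1.4.05
; GRBL device profile, absolute coords
G21
G90
G00 X100.575 Y39.626
M4 S869
G1 X63.574 Y63.240 F1018
G1 X55.212 Y87.241
G1 X100.575 Y39.626
M5
G00 X36.432 Y39.390
M4 S869
G1 X45.705 Y38.638 F1018
G1 X50.898 Y30.919
G1 X48.101 Y22.046
G1 X39.420 Y18.700
G1 X31.392 Y23.401
G1 X30.062 Y32.609
G1 X36.432 Y39.390
M5
G00 X57.268 Y67.017
M4 S869
G1 X142.459 Y67.017 F1018
G1 X142.459 Y16.271
G1 X57.268 Y16.271
G1 X57.268 Y67.017
M5
G00 X0.000 Y0.000

1 u = 1 mm; y_m = 106.140 − y.

[1] `<path>` closed polygon, #ff0000→cut S869 F1018: (100.575,39.626) → (63.574,63.240) → (55.212,87.241) → (100.575,39.626) (closed)

[2] `<path>` regular polygon, #ff0000→cut S869 F1018: (36.432,39.390) → (45.705,38.638) → (50.898,30.919) → (48.101,22.046) → (39.420,18.700) → (31.392,23.401) → (30.062,32.609) → (36.432,39.390) (closed)

[3] `<polygon>` rectangle, #ff0000→cut S869 F1018: (57.268,67.017) → (142.459,67.017) → (142.459,16.271) → (57.268,16.271) → (57.268,67.017) (closed)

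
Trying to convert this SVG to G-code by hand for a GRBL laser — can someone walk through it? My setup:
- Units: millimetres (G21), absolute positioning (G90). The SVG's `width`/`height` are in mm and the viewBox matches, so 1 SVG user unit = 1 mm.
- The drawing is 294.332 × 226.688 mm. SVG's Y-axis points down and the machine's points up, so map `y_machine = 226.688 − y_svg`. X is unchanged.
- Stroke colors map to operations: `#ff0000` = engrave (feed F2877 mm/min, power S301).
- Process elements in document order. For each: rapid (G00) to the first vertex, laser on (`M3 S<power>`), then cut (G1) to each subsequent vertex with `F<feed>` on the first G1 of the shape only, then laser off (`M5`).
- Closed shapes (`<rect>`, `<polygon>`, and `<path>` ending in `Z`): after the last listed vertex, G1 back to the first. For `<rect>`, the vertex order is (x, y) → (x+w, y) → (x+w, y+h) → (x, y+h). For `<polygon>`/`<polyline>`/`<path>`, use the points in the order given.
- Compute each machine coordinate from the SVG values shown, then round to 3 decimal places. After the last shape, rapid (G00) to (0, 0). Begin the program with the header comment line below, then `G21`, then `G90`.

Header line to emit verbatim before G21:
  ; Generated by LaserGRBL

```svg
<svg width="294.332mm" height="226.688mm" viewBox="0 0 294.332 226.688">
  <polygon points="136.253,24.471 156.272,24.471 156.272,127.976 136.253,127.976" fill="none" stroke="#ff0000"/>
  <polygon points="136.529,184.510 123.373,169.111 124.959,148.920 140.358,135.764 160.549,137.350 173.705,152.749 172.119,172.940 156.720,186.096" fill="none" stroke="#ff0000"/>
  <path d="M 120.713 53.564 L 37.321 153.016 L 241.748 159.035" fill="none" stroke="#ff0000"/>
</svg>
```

1 u = 1 mm; y_m = 226.688 − y.

[1] `<polygon>` rectangle, #ff0000→engrave S301 F2877: (136.253,202.217) → (156.272,202.217) → (156.272,98.712) → (136.253,98.712) → (136.253,202.217) (closed)

[2] `<polygon>` regular polygon, #ff0000→engrave S301 F2877: (136.529,42.178) → (123.373,57.577) → (124.959,77.768) → (140.358,90.924) → (160.549,89.338) → (173.705,73.939) → (172.119,53.748) → (156.720,40.592) → (136.529,42.178) (closed)

[3] `<path>` open polyline, #ff0000→engrave S301 F2877: (120.713,173.124) → (37.321,73.672) → (241.748,67.653)

; Generated by LaserGRBL
G21
G90
G00 X136.253 Y202.217
M3 S301
G1 X156.272 Y202.217 F2877
G1 X156.272 Y98.712
G1 X136.253 Y98.712
G1 X136.253 Y202.217
M5
G00 X136.529 Y42.178
M3 S301
G1 X123.373 Y57.577 F2877
G1 X124.959 Y77.768
G1 X140.358 Y90.924
G1 X160.549 Y89.338
G1 X173.705 Y73.939
G1 X172.119 Y53.748
G1 X156.720 Y40.592
G1 X136.529 Y42.178
M5
G00 X120.713 Y173.124
M3 S301
G1 X37.321 Y73.672 F2877
G1 X241.748 Y67.653
M5
G00 X0.000 Y0.000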